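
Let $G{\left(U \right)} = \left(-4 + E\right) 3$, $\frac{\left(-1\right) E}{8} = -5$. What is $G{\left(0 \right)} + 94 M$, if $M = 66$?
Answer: $6312$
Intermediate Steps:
$E = 40$ ($E = \left(-8\right) \left(-5\right) = 40$)
$G{\left(U \right)} = 108$ ($G{\left(U \right)} = \left(-4 + 40\right) 3 = 36 \cdot 3 = 108$)
$G{\left(0 \right)} + 94 M = 108 + 94 \cdot 66 = 108 + 6204 = 6312$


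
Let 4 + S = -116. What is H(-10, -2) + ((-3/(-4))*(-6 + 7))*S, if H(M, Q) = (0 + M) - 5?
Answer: -105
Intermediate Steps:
S = -120 (S = -4 - 116 = -120)
H(M, Q) = -5 + M (H(M, Q) = M - 5 = -5 + M)
H(-10, -2) + ((-3/(-4))*(-6 + 7))*S = (-5 - 10) + ((-3/(-4))*(-6 + 7))*(-120) = -15 + (-3*(-1/4)*1)*(-120) = -15 + ((3/4)*1)*(-120) = -15 + (3/4)*(-120) = -15 - 90 = -105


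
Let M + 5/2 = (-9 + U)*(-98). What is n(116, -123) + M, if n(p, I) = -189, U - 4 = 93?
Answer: -17631/2 ≈ -8815.5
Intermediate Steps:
U = 97 (U = 4 + 93 = 97)
M = -17253/2 (M = -5/2 + (-9 + 97)*(-98) = -5/2 + 88*(-98) = -5/2 - 8624 = -17253/2 ≈ -8626.5)
n(116, -123) + M = -189 - 17253/2 = -17631/2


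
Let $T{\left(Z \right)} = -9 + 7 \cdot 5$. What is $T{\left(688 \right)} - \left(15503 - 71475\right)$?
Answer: $55998$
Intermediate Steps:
$T{\left(Z \right)} = 26$ ($T{\left(Z \right)} = -9 + 35 = 26$)
$T{\left(688 \right)} - \left(15503 - 71475\right) = 26 - \left(15503 - 71475\right) = 26 - -55972 = 26 + 55972 = 55998$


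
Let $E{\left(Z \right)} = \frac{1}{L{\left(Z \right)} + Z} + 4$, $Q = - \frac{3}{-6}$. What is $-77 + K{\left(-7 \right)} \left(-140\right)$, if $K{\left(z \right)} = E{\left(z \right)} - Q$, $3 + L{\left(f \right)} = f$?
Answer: $- \frac{9499}{17} \approx -558.76$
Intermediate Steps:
$L{\left(f \right)} = -3 + f$
$Q = \frac{1}{2}$ ($Q = \left(-3\right) \left(- \frac{1}{6}\right) = \frac{1}{2} \approx 0.5$)
$E{\left(Z \right)} = 4 + \frac{1}{-3 + 2 Z}$ ($E{\left(Z \right)} = \frac{1}{\left(-3 + Z\right) + Z} + 4 = \frac{1}{-3 + 2 Z} + 4 = 4 + \frac{1}{-3 + 2 Z}$)
$K{\left(z \right)} = - \frac{1}{2} + \frac{-11 + 8 z}{-3 + 2 z}$ ($K{\left(z \right)} = \frac{-11 + 8 z}{-3 + 2 z} - \frac{1}{2} = - \frac{1}{2} + \frac{-11 + 8 z}{-3 + 2 z}$)
$-77 + K{\left(-7 \right)} \left(-140\right) = -77 + \frac{-19 + 14 \left(-7\right)}{2 \left(-3 + 2 \left(-7\right)\right)} \left(-140\right) = -77 + \frac{-19 - 98}{2 \left(-3 - 14\right)} \left(-140\right) = -77 + \frac{1}{2} \frac{1}{-17} \left(-117\right) \left(-140\right) = -77 + \frac{1}{2} \left(- \frac{1}{17}\right) \left(-117\right) \left(-140\right) = -77 + \frac{117}{34} \left(-140\right) = -77 - \frac{8190}{17} = - \frac{9499}{17}$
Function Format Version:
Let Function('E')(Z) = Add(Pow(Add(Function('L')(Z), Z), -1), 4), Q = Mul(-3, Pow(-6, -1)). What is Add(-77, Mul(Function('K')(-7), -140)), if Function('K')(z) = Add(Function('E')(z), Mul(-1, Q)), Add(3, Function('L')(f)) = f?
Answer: Rational(-9499, 17) ≈ -558.76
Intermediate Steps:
Function('L')(f) = Add(-3, f)
Q = Rational(1, 2) (Q = Mul(-3, Rational(-1, 6)) = Rational(1, 2) ≈ 0.50000)
Function('E')(Z) = Add(4, Pow(Add(-3, Mul(2, Z)), -1)) (Function('E')(Z) = Add(Pow(Add(Add(-3, Z), Z), -1), 4) = Add(Pow(Add(-3, Mul(2, Z)), -1), 4) = Add(4, Pow(Add(-3, Mul(2, Z)), -1)))
Function('K')(z) = Add(Rational(-1, 2), Mul(Pow(Add(-3, Mul(2, z)), -1), Add(-11, Mul(8, z)))) (Function('K')(z) = Add(Mul(Pow(Add(-3, Mul(2, z)), -1), Add(-11, Mul(8, z))), Mul(-1, Rational(1, 2))) = Add(Mul(Pow(Add(-3, Mul(2, z)), -1), Add(-11, Mul(8, z))), Rational(-1, 2)) = Add(Rational(-1, 2), Mul(Pow(Add(-3, Mul(2, z)), -1), Add(-11, Mul(8, z)))))
Add(-77, Mul(Function('K')(-7), -140)) = Add(-77, Mul(Mul(Rational(1, 2), Pow(Add(-3, Mul(2, -7)), -1), Add(-19, Mul(14, -7))), -140)) = Add(-77, Mul(Mul(Rational(1, 2), Pow(Add(-3, -14), -1), Add(-19, -98)), -140)) = Add(-77, Mul(Mul(Rational(1, 2), Pow(-17, -1), -117), -140)) = Add(-77, Mul(Mul(Rational(1, 2), Rational(-1, 17), -117), -140)) = Add(-77, Mul(Rational(117, 34), -140)) = Add(-77, Rational(-8190, 17)) = Rational(-9499, 17)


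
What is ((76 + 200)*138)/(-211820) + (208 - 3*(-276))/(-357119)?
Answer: -29036542/158917955 ≈ -0.18271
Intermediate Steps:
((76 + 200)*138)/(-211820) + (208 - 3*(-276))/(-357119) = (276*138)*(-1/211820) + (208 + 828)*(-1/357119) = 38088*(-1/211820) + 1036*(-1/357119) = -9522/52955 - 148/51017 = -29036542/158917955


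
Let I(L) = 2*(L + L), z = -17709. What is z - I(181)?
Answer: -18433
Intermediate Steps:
I(L) = 4*L (I(L) = 2*(2*L) = 4*L)
z - I(181) = -17709 - 4*181 = -17709 - 1*724 = -17709 - 724 = -18433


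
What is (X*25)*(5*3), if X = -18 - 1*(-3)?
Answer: -5625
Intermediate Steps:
X = -15 (X = -18 + 3 = -15)
(X*25)*(5*3) = (-15*25)*(5*3) = -375*15 = -5625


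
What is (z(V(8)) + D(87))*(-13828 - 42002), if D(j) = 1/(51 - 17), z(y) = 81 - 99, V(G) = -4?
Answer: 17056065/17 ≈ 1.0033e+6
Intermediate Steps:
z(y) = -18
D(j) = 1/34
(z(V(8)) + D(87))*(-13828 - 42002) = (-18 + 1/34)*(-13828 - 42002) = -611/34*(-55830) = 17056065/17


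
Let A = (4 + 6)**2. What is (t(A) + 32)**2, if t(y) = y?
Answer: 17424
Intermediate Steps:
A = 100 (A = 10**2 = 100)
(t(A) + 32)**2 = (100 + 32)**2 = 132**2 = 17424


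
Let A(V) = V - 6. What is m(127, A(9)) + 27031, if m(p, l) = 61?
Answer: 27092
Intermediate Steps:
A(V) = -6 + V
m(127, A(9)) + 27031 = 61 + 27031 = 27092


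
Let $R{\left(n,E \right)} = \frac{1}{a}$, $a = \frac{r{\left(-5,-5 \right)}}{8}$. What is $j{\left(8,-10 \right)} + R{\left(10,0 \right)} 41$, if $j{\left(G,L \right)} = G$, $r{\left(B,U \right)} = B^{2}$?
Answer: $\frac{528}{25} \approx 21.12$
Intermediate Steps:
$a = \frac{25}{8}$ ($a = \frac{\left(-5\right)^{2}}{8} = 25 \cdot \frac{1}{8} = \frac{25}{8} \approx 3.125$)
$R{\left(n,E \right)} = \frac{8}{25}$ ($R{\left(n,E \right)} = \frac{1}{\frac{25}{8}} = \frac{8}{25}$)
$j{\left(8,-10 \right)} + R{\left(10,0 \right)} 41 = 8 + \frac{8}{25} \cdot 41 = 8 + \frac{328}{25} = \frac{528}{25}$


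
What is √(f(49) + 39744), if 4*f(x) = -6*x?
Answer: √158682/2 ≈ 199.17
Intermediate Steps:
f(x) = -3*x/2 (f(x) = (-6*x)/4 = -3*x/2)
√(f(49) + 39744) = √(-3/2*49 + 39744) = √(-147/2 + 39744) = √(79341/2) = √158682/2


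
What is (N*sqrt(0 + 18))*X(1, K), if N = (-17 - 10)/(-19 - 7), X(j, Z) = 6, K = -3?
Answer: 243*sqrt(2)/13 ≈ 26.435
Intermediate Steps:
N = 27/26 (N = -27/(-26) = -27*(-1/26) = 27/26 ≈ 1.0385)
(N*sqrt(0 + 18))*X(1, K) = (27*sqrt(0 + 18)/26)*6 = (27*sqrt(18)/26)*6 = (27*(3*sqrt(2))/26)*6 = (81*sqrt(2)/26)*6 = 243*sqrt(2)/13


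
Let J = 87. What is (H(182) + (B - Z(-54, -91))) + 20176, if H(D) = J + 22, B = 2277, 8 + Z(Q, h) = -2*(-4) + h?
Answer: 22653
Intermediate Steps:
Z(Q, h) = h (Z(Q, h) = -8 + (-2*(-4) + h) = -8 + (8 + h) = h)
H(D) = 109 (H(D) = 87 + 22 = 109)
(H(182) + (B - Z(-54, -91))) + 20176 = (109 + (2277 - 1*(-91))) + 20176 = (109 + (2277 + 91)) + 20176 = (109 + 2368) + 20176 = 2477 + 20176 = 22653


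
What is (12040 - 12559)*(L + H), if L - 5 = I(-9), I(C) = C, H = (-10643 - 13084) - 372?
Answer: 12509457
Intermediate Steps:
H = -24099 (H = -23727 - 372 = -24099)
L = -4 (L = 5 - 9 = -4)
(12040 - 12559)*(L + H) = (12040 - 12559)*(-4 - 24099) = -519*(-24103) = 12509457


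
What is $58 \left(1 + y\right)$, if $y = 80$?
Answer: $4698$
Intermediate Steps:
$58 \left(1 + y\right) = 58 \left(1 + 80\right) = 58 \cdot 81 = 4698$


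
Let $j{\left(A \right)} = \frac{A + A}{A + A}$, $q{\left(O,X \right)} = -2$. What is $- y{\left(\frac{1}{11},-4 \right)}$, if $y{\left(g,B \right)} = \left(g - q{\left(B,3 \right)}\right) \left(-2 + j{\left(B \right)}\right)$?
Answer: $\frac{23}{11} \approx 2.0909$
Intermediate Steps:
$j{\left(A \right)} = 1$ ($j{\left(A \right)} = \frac{2 A}{2 A} = 2 A \frac{1}{2 A} = 1$)
$y{\left(g,B \right)} = -2 - g$ ($y{\left(g,B \right)} = \left(g - -2\right) \left(-2 + 1\right) = \left(g + 2\right) \left(-1\right) = \left(2 + g\right) \left(-1\right) = -2 - g$)
$- y{\left(\frac{1}{11},-4 \right)} = - (-2 - \frac{1}{11}) = \left(-1\right) \left(- \frac{23}{11}\right) = \frac{23}{11}$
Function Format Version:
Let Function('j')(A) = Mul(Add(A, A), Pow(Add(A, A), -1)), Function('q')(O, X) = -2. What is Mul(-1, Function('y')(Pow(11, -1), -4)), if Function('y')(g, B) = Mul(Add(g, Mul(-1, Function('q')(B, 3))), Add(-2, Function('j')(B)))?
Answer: Rational(23, 11) ≈ 2.0909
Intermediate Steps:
Function('j')(A) = 1 (Function('j')(A) = Mul(Mul(2, A), Pow(Mul(2, A), -1)) = Mul(Mul(2, A), Mul(Rational(1, 2), Pow(A, -1))) = 1)
Function('y')(g, B) = Add(-2, Mul(-1, g)) (Function('y')(g, B) = Mul(Add(g, Mul(-1, -2)), Add(-2, 1)) = Mul(Add(g, 2), -1) = Mul(Add(2, g), -1) = Add(-2, Mul(-1, g)))
Mul(-1, Function('y')(Pow(11, -1), -4)) = Mul(-1, Add(-2, Mul(-1, Pow(11, -1)))) = Mul(-1, Add(-2, Mul(-1, Rational(1, 11)))) = Mul(-1, Add(-2, Rational(-1, 11))) = Mul(-1, Rational(-23, 11)) = Rational(23, 11)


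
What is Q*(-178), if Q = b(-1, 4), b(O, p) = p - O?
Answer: -890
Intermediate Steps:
Q = 5 (Q = 4 - 1*(-1) = 4 + 1 = 5)
Q*(-178) = 5*(-178) = -890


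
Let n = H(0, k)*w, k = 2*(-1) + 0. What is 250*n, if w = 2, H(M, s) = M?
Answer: 0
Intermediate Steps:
k = -2 (k = -2 + 0 = -2)
n = 0 (n = 0*2 = 0)
250*n = 250*0 = 0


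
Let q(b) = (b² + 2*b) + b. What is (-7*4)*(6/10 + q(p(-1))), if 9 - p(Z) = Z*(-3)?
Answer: -7644/5 ≈ -1528.8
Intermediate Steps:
p(Z) = 9 + 3*Z (p(Z) = 9 - Z*(-3) = 9 - (-3)*Z = 9 + 3*Z)
q(b) = b² + 3*b
(-7*4)*(6/10 + q(p(-1))) = (-7*4)*(6/10 + (9 + 3*(-1))*(3 + (9 + 3*(-1)))) = -28*(6*(⅒) + (9 - 3)*(3 + (9 - 3))) = -28*(⅗ + 6*(3 + 6)) = -28*(⅗ + 6*9) = -28*(⅗ + 54) = -28*273/5 = -7644/5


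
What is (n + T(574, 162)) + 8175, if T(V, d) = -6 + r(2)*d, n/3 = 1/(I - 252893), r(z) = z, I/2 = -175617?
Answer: 5130850608/604127 ≈ 8493.0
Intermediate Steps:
I = -351234 (I = 2*(-175617) = -351234)
n = -3/604127 (n = 3/(-351234 - 252893) = 3/(-604127) = 3*(-1/604127) = -3/604127 ≈ -4.9658e-6)
T(V, d) = -6 + 2*d
(n + T(574, 162)) + 8175 = (-3/604127 + (-6 + 2*162)) + 8175 = (-3/604127 + (-6 + 324)) + 8175 = (-3/604127 + 318) + 8175 = 192112383/604127 + 8175 = 5130850608/604127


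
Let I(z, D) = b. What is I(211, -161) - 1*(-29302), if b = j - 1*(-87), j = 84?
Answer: 29473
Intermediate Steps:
b = 171 (b = 84 - 1*(-87) = 84 + 87 = 171)
I(z, D) = 171
I(211, -161) - 1*(-29302) = 171 - 1*(-29302) = 171 + 29302 = 29473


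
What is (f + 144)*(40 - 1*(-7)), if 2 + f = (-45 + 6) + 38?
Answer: 6627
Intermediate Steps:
f = -3 (f = -2 + ((-45 + 6) + 38) = -2 + (-39 + 38) = -2 - 1 = -3)
(f + 144)*(40 - 1*(-7)) = (-3 + 144)*(40 - 1*(-7)) = 141*(40 + 7) = 141*47 = 6627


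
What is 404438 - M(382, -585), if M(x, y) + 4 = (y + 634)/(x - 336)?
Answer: 18604283/46 ≈ 4.0444e+5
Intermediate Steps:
M(x, y) = -4 + (634 + y)/(-336 + x) (M(x, y) = -4 + (y + 634)/(x - 336) = -4 + (634 + y)/(-336 + x))
404438 - M(382, -585) = 404438 - (1978 - 585 - 4*382)/(-336 + 382) = 404438 - (1978 - 585 - 1528)/46 = 404438 - (-135)/46 = 404438 - 1*(-135/46) = 404438 + 135/46 = 18604283/46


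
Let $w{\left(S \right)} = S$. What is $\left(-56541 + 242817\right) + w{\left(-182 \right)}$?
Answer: $186094$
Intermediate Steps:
$\left(-56541 + 242817\right) + w{\left(-182 \right)} = \left(-56541 + 242817\right) - 182 = 186276 - 182 = 186094$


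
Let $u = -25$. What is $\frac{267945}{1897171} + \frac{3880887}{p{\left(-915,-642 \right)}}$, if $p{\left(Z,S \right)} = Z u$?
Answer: $\frac{2456278504184}{14465928875} \approx 169.8$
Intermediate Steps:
$p{\left(Z,S \right)} = - 25 Z$ ($p{\left(Z,S \right)} = Z \left(-25\right) = - 25 Z$)
$\frac{267945}{1897171} + \frac{3880887}{p{\left(-915,-642 \right)}} = \frac{267945}{1897171} + \frac{3880887}{\left(-25\right) \left(-915\right)} = 267945 \cdot \frac{1}{1897171} + \frac{3880887}{22875} = \frac{267945}{1897171} + 3880887 \cdot \frac{1}{22875} = \frac{267945}{1897171} + \frac{1293629}{7625} = \frac{2456278504184}{14465928875}$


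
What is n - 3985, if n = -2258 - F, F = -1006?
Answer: -5237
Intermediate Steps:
n = -1252 (n = -2258 - 1*(-1006) = -2258 + 1006 = -1252)
n - 3985 = -1252 - 3985 = -5237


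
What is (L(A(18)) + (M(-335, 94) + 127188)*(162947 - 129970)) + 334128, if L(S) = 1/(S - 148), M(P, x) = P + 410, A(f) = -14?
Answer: 679927944797/162 ≈ 4.1971e+9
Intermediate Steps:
M(P, x) = 410 + P
L(S) = 1/(-148 + S)
(L(A(18)) + (M(-335, 94) + 127188)*(162947 - 129970)) + 334128 = (1/(-148 - 14) + ((410 - 335) + 127188)*(162947 - 129970)) + 334128 = (1/(-162) + (75 + 127188)*32977) + 334128 = (-1/162 + 127263*32977) + 334128 = (-1/162 + 4196751951) + 334128 = 679873816061/162 + 334128 = 679927944797/162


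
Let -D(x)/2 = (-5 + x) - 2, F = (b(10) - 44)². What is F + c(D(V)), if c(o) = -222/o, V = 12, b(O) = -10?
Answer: 14691/5 ≈ 2938.2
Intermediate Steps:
F = 2916 (F = (-10 - 44)² = (-54)² = 2916)
D(x) = 14 - 2*x (D(x) = -2*((-5 + x) - 2) = -2*(-7 + x) = 14 - 2*x)
F + c(D(V)) = 2916 - 222/(14 - 2*12) = 2916 - 222/(14 - 24) = 2916 - 222/(-10) = 2916 - 222*(-⅒) = 2916 + 111/5 = 14691/5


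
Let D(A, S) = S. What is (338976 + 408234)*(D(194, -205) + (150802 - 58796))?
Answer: 68594625210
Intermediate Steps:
(338976 + 408234)*(D(194, -205) + (150802 - 58796)) = (338976 + 408234)*(-205 + (150802 - 58796)) = 747210*(-205 + 92006) = 747210*91801 = 68594625210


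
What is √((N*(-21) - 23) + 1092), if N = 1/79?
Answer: √6669970/79 ≈ 32.692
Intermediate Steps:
N = 1/79 ≈ 0.012658
√((N*(-21) - 23) + 1092) = √(((1/79)*(-21) - 23) + 1092) = √((-21/79 - 23) + 1092) = √(-1838/79 + 1092) = √(84430/79) = √6669970/79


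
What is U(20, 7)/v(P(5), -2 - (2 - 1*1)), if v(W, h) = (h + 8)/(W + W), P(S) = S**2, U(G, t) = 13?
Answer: 130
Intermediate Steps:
v(W, h) = (8 + h)/(2*W) (v(W, h) = (8 + h)/((2*W)) = (8 + h)*(1/(2*W)) = (8 + h)/(2*W))
U(20, 7)/v(P(5), -2 - (2 - 1*1)) = 13/(((8 + (-2 - (2 - 1*1)))/(2*(5**2)))) = 13/(((1/2)*(8 + (-2 - (2 - 1)))/25)) = 13/(((1/2)*(1/25)*(8 + (-2 - 1*1)))) = 13/(((1/2)*(1/25)*(8 + (-2 - 1)))) = 13/(((1/2)*(1/25)*(8 - 3))) = 13/(((1/2)*(1/25)*5)) = 13/(1/10) = 13*10 = 130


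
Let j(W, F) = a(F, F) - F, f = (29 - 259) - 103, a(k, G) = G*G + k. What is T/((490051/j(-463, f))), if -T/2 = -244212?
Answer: 54160848936/490051 ≈ 1.1052e+5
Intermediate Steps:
a(k, G) = k + G**2 (a(k, G) = G**2 + k = k + G**2)
T = 488424 (T = -2*(-244212) = 488424)
f = -333 (f = -230 - 103 = -333)
j(W, F) = F**2 (j(W, F) = (F + F**2) - F = F**2)
T/((490051/j(-463, f))) = 488424/((490051/((-333)**2))) = 488424/((490051/110889)) = 488424/((490051*(1/110889))) = 488424/(490051/110889) = 488424*(110889/490051) = 54160848936/490051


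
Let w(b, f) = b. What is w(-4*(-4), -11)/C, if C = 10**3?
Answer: 2/125 ≈ 0.016000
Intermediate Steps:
C = 1000
w(-4*(-4), -11)/C = -4*(-4)/1000 = 16*(1/1000) = 2/125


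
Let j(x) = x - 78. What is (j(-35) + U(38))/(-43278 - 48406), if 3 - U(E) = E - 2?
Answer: 73/45842 ≈ 0.0015924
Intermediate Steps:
U(E) = 5 - E (U(E) = 3 - (E - 2) = 3 - (-2 + E) = 3 + (2 - E) = 5 - E)
j(x) = -78 + x
(j(-35) + U(38))/(-43278 - 48406) = ((-78 - 35) + (5 - 1*38))/(-43278 - 48406) = (-113 + (5 - 38))/(-91684) = (-113 - 33)*(-1/91684) = -146*(-1/91684) = 73/45842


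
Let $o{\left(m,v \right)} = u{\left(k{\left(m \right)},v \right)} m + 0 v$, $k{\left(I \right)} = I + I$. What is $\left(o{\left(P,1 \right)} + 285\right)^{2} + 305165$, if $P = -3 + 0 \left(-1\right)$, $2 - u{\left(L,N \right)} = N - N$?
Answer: $383006$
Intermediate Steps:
$k{\left(I \right)} = 2 I$
$u{\left(L,N \right)} = 2$ ($u{\left(L,N \right)} = 2 - \left(N - N\right) = 2 - 0 = 2 + 0 = 2$)
$P = -3$ ($P = -3 + 0 = -3$)
$o{\left(m,v \right)} = 2 m$ ($o{\left(m,v \right)} = 2 m + 0 v = 2 m + 0 = 2 m$)
$\left(o{\left(P,1 \right)} + 285\right)^{2} + 305165 = \left(2 \left(-3\right) + 285\right)^{2} + 305165 = \left(-6 + 285\right)^{2} + 305165 = 279^{2} + 305165 = 77841 + 305165 = 383006$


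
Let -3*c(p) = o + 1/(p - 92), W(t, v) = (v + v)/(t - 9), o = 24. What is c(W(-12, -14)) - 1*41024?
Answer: -11160703/272 ≈ -41032.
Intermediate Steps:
W(t, v) = 2*v/(-9 + t) (W(t, v) = (2*v)/(-9 + t) = 2*v/(-9 + t))
c(p) = -8 - 1/(3*(-92 + p)) (c(p) = -(24 + 1/(p - 92))/3 = -(24 + 1/(-92 + p))/3 = -8 - 1/(3*(-92 + p)))
c(W(-12, -14)) - 1*41024 = (2207 - 48*(-14)/(-9 - 12))/(3*(-92 + 2*(-14)/(-9 - 12))) - 1*41024 = (2207 - 48*(-14)/(-21))/(3*(-92 + 2*(-14)/(-21))) - 41024 = (2207 - 48*(-14)*(-1)/21)/(3*(-92 + 2*(-14)*(-1/21))) - 41024 = (2207 - 24*4/3)/(3*(-92 + 4/3)) - 41024 = (2207 - 32)/(3*(-272/3)) - 41024 = (⅓)*(-3/272)*2175 - 41024 = -2175/272 - 41024 = -11160703/272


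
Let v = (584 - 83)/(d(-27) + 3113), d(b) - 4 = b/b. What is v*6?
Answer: 1503/1559 ≈ 0.96408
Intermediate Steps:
d(b) = 5 (d(b) = 4 + b/b = 4 + 1 = 5)
v = 501/3118 (v = (584 - 83)/(5 + 3113) = 501/3118 ≈ 0.16068)
v*6 = (501/3118)*6 = 1503/1559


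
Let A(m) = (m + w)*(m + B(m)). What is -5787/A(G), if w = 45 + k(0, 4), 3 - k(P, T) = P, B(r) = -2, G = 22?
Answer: -5787/1400 ≈ -4.1336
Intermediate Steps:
k(P, T) = 3 - P
w = 48 (w = 45 + (3 - 1*0) = 45 + (3 + 0) = 45 + 3 = 48)
A(m) = (-2 + m)*(48 + m) (A(m) = (m + 48)*(m - 2) = (48 + m)*(-2 + m) = (-2 + m)*(48 + m))
-5787/A(G) = -5787/(-96 + 22² + 46*22) = -5787/(-96 + 484 + 1012) = -5787/1400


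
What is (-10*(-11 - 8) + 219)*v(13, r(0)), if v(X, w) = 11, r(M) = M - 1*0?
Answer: 4499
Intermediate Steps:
r(M) = M (r(M) = M + 0 = M)
(-10*(-11 - 8) + 219)*v(13, r(0)) = (-10*(-11 - 8) + 219)*11 = (-10*(-19) + 219)*11 = (190 + 219)*11 = 409*11 = 4499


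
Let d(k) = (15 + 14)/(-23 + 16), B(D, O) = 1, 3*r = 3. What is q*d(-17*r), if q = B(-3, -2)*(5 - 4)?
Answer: -29/7 ≈ -4.1429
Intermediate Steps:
r = 1 (r = (⅓)*3 = 1)
d(k) = -29/7 (d(k) = 29/(-7) = 29*(-⅐) = -29/7)
q = 1 (q = 1*(5 - 4) = 1*1 = 1)
q*d(-17*r) = 1*(-29/7) = -29/7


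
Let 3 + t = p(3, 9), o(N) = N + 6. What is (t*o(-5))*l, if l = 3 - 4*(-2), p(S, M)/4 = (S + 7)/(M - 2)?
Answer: 209/7 ≈ 29.857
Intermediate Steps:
o(N) = 6 + N
p(S, M) = 4*(7 + S)/(-2 + M) (p(S, M) = 4*((S + 7)/(M - 2)) = 4*((7 + S)/(-2 + M)) = 4*(7 + S)/(-2 + M))
t = 19/7 (t = -3 + 4*(7 + 3)/(-2 + 9) = -3 + 4*10/7 = -3 + 4*(⅐)*10 = -3 + 40/7 = 19/7 ≈ 2.7143)
l = 11 (l = 3 + 8 = 11)
(t*o(-5))*l = (19*(6 - 5)/7)*11 = ((19/7)*1)*11 = (19/7)*11 = 209/7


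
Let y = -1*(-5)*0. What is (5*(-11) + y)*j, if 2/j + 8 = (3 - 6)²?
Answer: -110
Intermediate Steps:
j = 2 (j = 2/(-8 + (3 - 6)²) = 2/(-8 + (-3)²) = 2/(-8 + 9) = 2/1 = 2*1 = 2)
y = 0 (y = 5*0 = 0)
(5*(-11) + y)*j = (5*(-11) + 0)*2 = (-55 + 0)*2 = -55*2 = -110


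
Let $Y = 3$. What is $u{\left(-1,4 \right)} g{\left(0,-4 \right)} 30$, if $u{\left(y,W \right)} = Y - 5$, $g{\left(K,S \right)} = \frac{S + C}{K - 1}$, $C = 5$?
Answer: $60$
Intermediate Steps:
$g{\left(K,S \right)} = \frac{5 + S}{-1 + K}$ ($g{\left(K,S \right)} = \frac{S + 5}{K - 1} = \frac{5 + S}{-1 + K}$)
$u{\left(y,W \right)} = -2$ ($u{\left(y,W \right)} = 3 - 5 = -2$)
$u{\left(-1,4 \right)} g{\left(0,-4 \right)} 30 = - 2 \frac{5 - 4}{-1 + 0} \cdot 30 = - 2 \frac{1}{-1} \cdot 1 \cdot 30 = - 2 \left(\left(-1\right) 1\right) 30 = \left(-2\right) \left(-1\right) 30 = 2 \cdot 30 = 60$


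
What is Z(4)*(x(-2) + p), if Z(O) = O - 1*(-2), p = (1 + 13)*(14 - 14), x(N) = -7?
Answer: -42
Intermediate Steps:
p = 0 (p = 14*0 = 0)
Z(O) = 2 + O (Z(O) = O + 2 = 2 + O)
Z(4)*(x(-2) + p) = (2 + 4)*(-7 + 0) = 6*(-7) = -42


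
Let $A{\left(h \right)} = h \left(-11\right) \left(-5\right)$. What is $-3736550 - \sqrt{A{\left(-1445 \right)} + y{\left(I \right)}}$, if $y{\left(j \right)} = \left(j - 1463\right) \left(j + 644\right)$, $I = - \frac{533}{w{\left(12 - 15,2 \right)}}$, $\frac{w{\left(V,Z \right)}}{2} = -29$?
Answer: $-3736550 - \frac{i \sqrt{3461854985}}{58} \approx -3.7366 \cdot 10^{6} - 1014.4 i$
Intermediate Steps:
$A{\left(h \right)} = 55 h$ ($A{\left(h \right)} = - 11 h \left(-5\right) = 55 h$)
$w{\left(V,Z \right)} = -58$ ($w{\left(V,Z \right)} = 2 \left(-29\right) = -58$)
$I = \frac{533}{58}$ ($I = - \frac{533}{-58} = \left(-533\right) \left(- \frac{1}{58}\right) = \frac{533}{58} \approx 9.1897$)
$y{\left(j \right)} = \left(-1463 + j\right) \left(644 + j\right)$
$-3736550 - \sqrt{A{\left(-1445 \right)} + y{\left(I \right)}} = -3736550 - \sqrt{55 \left(-1445\right) - \left(\frac{55082503}{58} - \frac{284089}{3364}\right)} = -3736550 - \sqrt{-79475 - \frac{3194501085}{3364}} = -3736550 - \sqrt{- \frac{3461854985}{3364}} = -3736550 - \frac{i \sqrt{3461854985}}{58}$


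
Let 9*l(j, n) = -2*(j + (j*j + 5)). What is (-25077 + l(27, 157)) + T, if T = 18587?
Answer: -59932/9 ≈ -6659.1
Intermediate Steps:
l(j, n) = -10/9 - 2*j/9 - 2*j²/9 (l(j, n) = (-2*(j + (j*j + 5)))/9 = (-2*(j + (j² + 5)))/9 = (-2*(j + (5 + j²)))/9 = (-2*(5 + j + j²))/9 = (-10 - 2*j - 2*j²)/9 = -10/9 - 2*j/9 - 2*j²/9)
(-25077 + l(27, 157)) + T = (-25077 + (-10/9 - 2/9*27 - 2/9*27²)) + 18587 = (-25077 + (-10/9 - 6 - 2/9*729)) + 18587 = (-25077 + (-10/9 - 6 - 162)) + 18587 = (-25077 - 1522/9) + 18587 = -227215/9 + 18587 = -59932/9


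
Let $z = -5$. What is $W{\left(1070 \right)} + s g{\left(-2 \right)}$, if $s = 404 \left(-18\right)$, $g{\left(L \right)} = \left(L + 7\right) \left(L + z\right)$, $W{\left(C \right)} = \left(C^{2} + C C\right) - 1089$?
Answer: $2543231$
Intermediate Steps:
$W{\left(C \right)} = -1089 + 2 C^{2}$ ($W{\left(C \right)} = \left(C^{2} + C^{2}\right) - 1089 = 2 C^{2} - 1089 = -1089 + 2 C^{2}$)
$g{\left(L \right)} = \left(-5 + L\right) \left(7 + L\right)$ ($g{\left(L \right)} = \left(L + 7\right) \left(L - 5\right) = \left(7 + L\right) \left(-5 + L\right) = \left(-5 + L\right) \left(7 + L\right)$)
$s = -7272$
$W{\left(1070 \right)} + s g{\left(-2 \right)} = \left(-1089 + 2 \cdot 1070^{2}\right) - 7272 \left(-35 + \left(-2\right)^{2} + 2 \left(-2\right)\right) = \left(-1089 + 2 \cdot 1144900\right) - 7272 \left(-35 + 4 - 4\right) = \left(-1089 + 2289800\right) - -254520 = 2288711 + 254520 = 2543231$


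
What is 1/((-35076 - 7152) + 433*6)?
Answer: -1/39630 ≈ -2.5233e-5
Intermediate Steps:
1/((-35076 - 7152) + 433*6) = 1/(-42228 + 2598) = 1/(-39630) = -1/39630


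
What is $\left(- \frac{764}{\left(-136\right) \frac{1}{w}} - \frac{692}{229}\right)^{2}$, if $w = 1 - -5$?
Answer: $\frac{14269019209}{15155449} \approx 941.51$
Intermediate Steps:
$w = 6$ ($w = 1 + 5 = 6$)
$\left(- \frac{764}{\left(-136\right) \frac{1}{w}} - \frac{692}{229}\right)^{2} = \left(- \frac{764}{\left(-136\right) \frac{1}{6}} - \frac{692}{229}\right)^{2} = \left(- \frac{764}{- \frac{68}{3}} - \frac{692}{229}\right)^{2} = \left(\left(-764\right) \left(- \frac{3}{68}\right) - \frac{692}{229}\right)^{2} = \left(\frac{573}{17} - \frac{692}{229}\right)^{2} = \left(\frac{119453}{3893}\right)^{2} = \frac{14269019209}{15155449}$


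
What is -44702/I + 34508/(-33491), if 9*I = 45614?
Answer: -7524040025/763829237 ≈ -9.8504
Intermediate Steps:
I = 45614/9 (I = (⅑)*45614 = 45614/9 ≈ 5068.2)
-44702/I + 34508/(-33491) = -44702/45614/9 + 34508/(-33491) = -44702*9/45614 + 34508*(-1/33491) = -201159/22807 - 34508/33491 = -7524040025/763829237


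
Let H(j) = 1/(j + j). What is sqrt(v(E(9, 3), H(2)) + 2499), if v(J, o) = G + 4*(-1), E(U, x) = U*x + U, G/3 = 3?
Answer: 2*sqrt(626) ≈ 50.040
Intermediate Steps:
H(j) = 1/(2*j)
G = 9 (G = 3*3 = 9)
E(U, x) = U + U*x
v(J, o) = 5 (v(J, o) = 9 + 4*(-1) = 9 - 4 = 5)
sqrt(v(E(9, 3), H(2)) + 2499) = sqrt(5 + 2499) = sqrt(2504) = 2*sqrt(626)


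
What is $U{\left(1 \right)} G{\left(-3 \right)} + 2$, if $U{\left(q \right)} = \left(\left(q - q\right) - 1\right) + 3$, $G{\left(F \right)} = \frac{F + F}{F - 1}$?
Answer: $5$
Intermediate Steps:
$G{\left(F \right)} = \frac{2 F}{-1 + F}$
$U{\left(q \right)} = 2$ ($U{\left(q \right)} = \left(0 - 1\right) + 3 = -1 + 3 = 2$)
$U{\left(1 \right)} G{\left(-3 \right)} + 2 = 2 \cdot 2 \left(-3\right) \frac{1}{-1 - 3} + 2 = 2 \cdot 2 \left(-3\right) \frac{1}{-4} + 2 = 2 \cdot 2 \left(-3\right) \left(- \frac{1}{4}\right) + 2 = 2 \cdot \frac{3}{2} + 2 = 3 + 2 = 5$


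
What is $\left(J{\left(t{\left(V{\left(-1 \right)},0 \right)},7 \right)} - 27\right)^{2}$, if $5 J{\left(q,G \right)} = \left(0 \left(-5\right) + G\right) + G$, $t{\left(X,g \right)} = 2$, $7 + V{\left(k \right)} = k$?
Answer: $\frac{14641}{25} \approx 585.64$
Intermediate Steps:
$V{\left(k \right)} = -7 + k$
$J{\left(q,G \right)} = \frac{2 G}{5}$ ($J{\left(q,G \right)} = \frac{\left(0 \left(-5\right) + G\right) + G}{5} = \frac{\left(0 + G\right) + G}{5} = \frac{G + G}{5} = \frac{2 G}{5}$)
$\left(J{\left(t{\left(V{\left(-1 \right)},0 \right)},7 \right)} - 27\right)^{2} = \left(\frac{2}{5} \cdot 7 - 27\right)^{2} = \left(\frac{14}{5} - 27\right)^{2} = \left(- \frac{121}{5}\right)^{2} = \frac{14641}{25}$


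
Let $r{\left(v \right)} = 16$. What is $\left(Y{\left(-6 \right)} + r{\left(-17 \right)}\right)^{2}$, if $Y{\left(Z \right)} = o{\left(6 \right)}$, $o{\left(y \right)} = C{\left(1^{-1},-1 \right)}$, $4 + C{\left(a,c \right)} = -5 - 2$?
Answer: $25$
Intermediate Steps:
$C{\left(a,c \right)} = -11$ ($C{\left(a,c \right)} = -4 - 7 = -11$)
$o{\left(y \right)} = -11$
$Y{\left(Z \right)} = -11$
$\left(Y{\left(-6 \right)} + r{\left(-17 \right)}\right)^{2} = \left(-11 + 16\right)^{2} = 5^{2} = 25$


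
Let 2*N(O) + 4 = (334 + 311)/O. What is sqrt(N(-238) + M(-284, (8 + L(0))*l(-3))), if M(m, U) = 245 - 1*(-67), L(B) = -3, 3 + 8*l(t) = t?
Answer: sqrt(17482885)/238 ≈ 17.568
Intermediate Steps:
l(t) = -3/8 + t/8
N(O) = -2 + 645/(2*O) (N(O) = -2 + ((334 + 311)/O)/2 = -2 + (645/O)/2 = -2 + 645/(2*O))
M(m, U) = 312 (M(m, U) = 245 + 67 = 312)
sqrt(N(-238) + M(-284, (8 + L(0))*l(-3))) = sqrt((-2 + (645/2)/(-238)) + 312) = sqrt((-2 + (645/2)*(-1/238)) + 312) = sqrt((-2 - 645/476) + 312) = sqrt(-1597/476 + 312) = sqrt(146915/476) = sqrt(17482885)/238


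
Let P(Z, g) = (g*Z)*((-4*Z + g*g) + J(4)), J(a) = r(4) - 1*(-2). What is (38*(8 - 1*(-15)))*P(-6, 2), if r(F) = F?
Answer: -356592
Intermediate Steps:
J(a) = 6 (J(a) = 4 - 1*(-2) = 4 + 2 = 6)
P(Z, g) = Z*g*(6 + g² - 4*Z) (P(Z, g) = (g*Z)*((-4*Z + g*g) + 6) = (Z*g)*((-4*Z + g²) + 6) = (Z*g)*((g² - 4*Z) + 6) = (Z*g)*(6 + g² - 4*Z) = Z*g*(6 + g² - 4*Z))
(38*(8 - 1*(-15)))*P(-6, 2) = (38*(8 - 1*(-15)))*(-6*2*(6 + 2² - 4*(-6))) = (38*(8 + 15))*(-6*2*(6 + 4 + 24)) = (38*23)*(-6*2*34) = 874*(-408) = -356592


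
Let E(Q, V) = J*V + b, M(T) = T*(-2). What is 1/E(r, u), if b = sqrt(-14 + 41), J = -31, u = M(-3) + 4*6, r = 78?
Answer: -310/288291 - sqrt(3)/288291 ≈ -0.0010813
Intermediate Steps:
M(T) = -2*T
u = 30 (u = -2*(-3) + 4*6 = 6 + 24 = 30)
b = 3*sqrt(3) (b = sqrt(27) = 3*sqrt(3) ≈ 5.1962)
E(Q, V) = -31*V + 3*sqrt(3)
1/E(r, u) = 1/(-31*30 + 3*sqrt(3)) = 1/(-930 + 3*sqrt(3))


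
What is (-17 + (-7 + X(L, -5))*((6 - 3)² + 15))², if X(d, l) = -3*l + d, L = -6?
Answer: 961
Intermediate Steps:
X(d, l) = d - 3*l
(-17 + (-7 + X(L, -5))*((6 - 3)² + 15))² = (-17 + (-7 + (-6 - 3*(-5)))*((6 - 3)² + 15))² = (-17 + (-7 + (-6 + 15))*(3² + 15))² = (-17 + (-7 + 9)*(9 + 15))² = (-17 + 2*24)² = (-17 + 48)² = 31² = 961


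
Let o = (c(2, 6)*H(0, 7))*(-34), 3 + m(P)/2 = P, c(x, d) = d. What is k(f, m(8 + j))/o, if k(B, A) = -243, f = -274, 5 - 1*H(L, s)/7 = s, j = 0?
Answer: -81/952 ≈ -0.085084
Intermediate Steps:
m(P) = -6 + 2*P
H(L, s) = 35 - 7*s
o = 2856 (o = (6*(35 - 7*7))*(-34) = (6*(35 - 49))*(-34) = (6*(-14))*(-34) = -84*(-34) = 2856)
k(f, m(8 + j))/o = -243/2856 = -243*1/2856 = -81/952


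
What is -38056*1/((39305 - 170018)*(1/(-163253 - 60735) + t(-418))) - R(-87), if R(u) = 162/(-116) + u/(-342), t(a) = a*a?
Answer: 1073139577195135552/939564159524429131 ≈ 1.1422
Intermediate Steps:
t(a) = a²
R(u) = -81/58 - u/342 (R(u) = 162*(-1/116) + u*(-1/342) = -81/58 - u/342)
-38056*1/((39305 - 170018)*(1/(-163253 - 60735) + t(-418))) - R(-87) = -38056*1/((39305 - 170018)*(1/(-163253 - 60735) + (-418)²)) - (-81/58 - 1/342*(-87)) = -38056*(-1/(130713*(1/(-223988) + 174724))) - (-81/58 + 29/114) = -38056*(-1/(130713*(-1/223988 + 174724))) - 1*(-1888/1653) = -38056/((39136079311/223988)*(-130713)) + 1888/1653 = -38056/(-5115594334978743/223988) + 1888/1653 = -38056*(-223988/5115594334978743) + 1888/1653 = 8524087328/5115594334978743 + 1888/1653 = 1073139577195135552/939564159524429131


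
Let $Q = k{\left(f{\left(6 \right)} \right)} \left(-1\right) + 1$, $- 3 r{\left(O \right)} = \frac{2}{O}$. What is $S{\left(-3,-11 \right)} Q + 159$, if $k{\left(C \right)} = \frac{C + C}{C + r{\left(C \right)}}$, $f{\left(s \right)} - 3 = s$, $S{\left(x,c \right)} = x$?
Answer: $\frac{39054}{241} \approx 162.05$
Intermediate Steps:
$r{\left(O \right)} = - \frac{2}{3 O}$ ($r{\left(O \right)} = - \frac{2 \frac{1}{O}}{3} = - \frac{2}{3 O}$)
$f{\left(s \right)} = 3 + s$
$k{\left(C \right)} = \frac{2 C}{C - \frac{2}{3 C}}$ ($k{\left(C \right)} = \frac{C + C}{C - \frac{2}{3 C}} = \frac{2 C}{C - \frac{2}{3 C}}$)
$Q = - \frac{245}{241}$ ($Q = \frac{6 \left(3 + 6\right)^{2}}{-2 + 3 \left(3 + 6\right)^{2}} \left(-1\right) + 1 = \frac{6 \cdot 9^{2}}{-2 + 3 \cdot 9^{2}} \left(-1\right) + 1 = 6 \cdot 81 \frac{1}{-2 + 3 \cdot 81} \left(-1\right) + 1 = 6 \cdot 81 \frac{1}{-2 + 243} \left(-1\right) + 1 = 6 \cdot 81 \cdot \frac{1}{241} \left(-1\right) + 1 = \frac{486}{241} \left(-1\right) + 1 = - \frac{486}{241} + 1 = - \frac{245}{241} \approx -1.0166$)
$S{\left(-3,-11 \right)} Q + 159 = \left(-3\right) \left(- \frac{245}{241}\right) + 159 = \frac{735}{241} + 159 = \frac{39054}{241}$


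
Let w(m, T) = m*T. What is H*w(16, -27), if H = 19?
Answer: -8208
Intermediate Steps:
w(m, T) = T*m
H*w(16, -27) = 19*(-27*16) = 19*(-432) = -8208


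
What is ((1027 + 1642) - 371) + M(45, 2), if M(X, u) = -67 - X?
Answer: 2186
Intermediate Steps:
((1027 + 1642) - 371) + M(45, 2) = ((1027 + 1642) - 371) + (-67 - 1*45) = (2669 - 371) + (-67 - 45) = 2298 - 112 = 2186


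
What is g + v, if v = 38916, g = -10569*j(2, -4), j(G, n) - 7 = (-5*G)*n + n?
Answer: -415551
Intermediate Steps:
j(G, n) = 7 + n - 5*G*n (j(G, n) = 7 + ((-5*G)*n + n) = 7 + (-5*G*n + n) = 7 + (n - 5*G*n) = 7 + n - 5*G*n)
g = -454467 (g = -10569*(7 - 4 - 5*2*(-4)) = -10569*(7 - 4 + 40) = -10569*43 = -454467)
g + v = -454467 + 38916 = -415551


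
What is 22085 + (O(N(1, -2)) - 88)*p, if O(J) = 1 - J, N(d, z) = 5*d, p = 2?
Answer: 21901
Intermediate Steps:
22085 + (O(N(1, -2)) - 88)*p = 22085 + ((1 - 5) - 88)*2 = 22085 + (-4 - 88)*2 = 22085 - 92*2 = 22085 - 184 = 21901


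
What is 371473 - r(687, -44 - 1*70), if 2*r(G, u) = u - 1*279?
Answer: 743339/2 ≈ 3.7167e+5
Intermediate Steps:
r(G, u) = -279/2 + u/2 (r(G, u) = (u - 1*279)/2 = (u - 279)/2 = (-279 + u)/2 = -279/2 + u/2)
371473 - r(687, -44 - 1*70) = 371473 - (-279/2 + (-44 - 1*70)/2) = 371473 - (-279/2 + (-44 - 70)/2) = 371473 - (-279/2 + (½)*(-114)) = 371473 - (-279/2 - 57) = 371473 - 1*(-393/2) = 371473 + 393/2 = 743339/2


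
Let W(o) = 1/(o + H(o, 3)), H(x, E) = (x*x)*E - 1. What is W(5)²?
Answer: 1/6241 ≈ 0.00016023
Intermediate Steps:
H(x, E) = -1 + E*x² (H(x, E) = x²*E - 1 = E*x² - 1 = -1 + E*x²)
W(o) = 1/(-1 + o + 3*o²) (W(o) = 1/(o + (-1 + 3*o²)) = 1/(-1 + o + 3*o²))
W(5)² = (1/(-1 + 5 + 3*5²))² = (1/(-1 + 5 + 3*25))² = (1/(-1 + 5 + 75))² = (1/79)² = 1/6241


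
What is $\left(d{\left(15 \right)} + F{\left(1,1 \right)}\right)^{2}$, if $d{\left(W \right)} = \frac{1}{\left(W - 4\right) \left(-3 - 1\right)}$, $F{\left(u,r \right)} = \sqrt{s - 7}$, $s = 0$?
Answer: $\frac{\left(1 - 44 i \sqrt{7}\right)^{2}}{1936} \approx -6.9995 - 0.12026 i$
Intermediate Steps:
$F{\left(u,r \right)} = i \sqrt{7}$ ($F{\left(u,r \right)} = \sqrt{0 - 7} = \sqrt{-7} = i \sqrt{7}$)
$d{\left(W \right)} = - \frac{1}{4 \left(-4 + W\right)}$ ($d{\left(W \right)} = \frac{1}{\left(-4 + W\right) \left(-4\right)} = \frac{1}{-4 + W} \left(- \frac{1}{4}\right) = - \frac{1}{4 \left(-4 + W\right)}$)
$\left(d{\left(15 \right)} + F{\left(1,1 \right)}\right)^{2} = \left(- \frac{1}{-16 + 4 \cdot 15} + i \sqrt{7}\right)^{2} = \left(- \frac{1}{-16 + 60} + i \sqrt{7}\right)^{2} = \left(- \frac{1}{44} + i \sqrt{7}\right)^{2}$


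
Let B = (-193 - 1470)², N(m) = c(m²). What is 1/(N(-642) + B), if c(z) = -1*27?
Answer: 1/2765542 ≈ 3.6159e-7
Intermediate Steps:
c(z) = -27
N(m) = -27
B = 2765569 (B = (-1663)² = 2765569)
1/(N(-642) + B) = 1/(-27 + 2765569) = 1/2765542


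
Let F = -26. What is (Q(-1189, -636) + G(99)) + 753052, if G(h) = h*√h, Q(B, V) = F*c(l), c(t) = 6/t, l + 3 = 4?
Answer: 752896 + 297*√11 ≈ 7.5388e+5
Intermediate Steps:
l = 1 (l = -3 + 4 = 1)
Q(B, V) = -156 (Q(B, V) = -156/1 = -156)
G(h) = h^(3/2)
(Q(-1189, -636) + G(99)) + 753052 = (-156 + 99^(3/2)) + 753052 = (-156 + 297*√11) + 753052 = 752896 + 297*√11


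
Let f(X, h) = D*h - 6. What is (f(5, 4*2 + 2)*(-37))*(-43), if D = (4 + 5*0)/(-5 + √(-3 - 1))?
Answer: -595034/29 - 127280*I/29 ≈ -20518.0 - 4389.0*I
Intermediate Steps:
D = 4*(-5 - 2*I)/29 (D = (4 + 0)/(-5 + √(-4)) = 4/(-5 + 2*I) = 4*((-5 - 2*I)/29) = 4*(-5 - 2*I)/29 ≈ -0.68966 - 0.27586*I)
f(X, h) = -6 + h*(-20/29 - 8*I/29) (f(X, h) = (-20/29 - 8*I/29)*h - 6 = h*(-20/29 - 8*I/29) - 6 = -6 + h*(-20/29 - 8*I/29))
(f(5, 4*2 + 2)*(-37))*(-43) = ((-6 - 4*(4*2 + 2)*(5 + 2*I)/29)*(-37))*(-43) = ((-6 - 4*(8 + 2)*(5 + 2*I)/29)*(-37))*(-43) = ((-6 - 4/29*10*(5 + 2*I))*(-37))*(-43) = ((-6 + (-200/29 - 80*I/29))*(-37))*(-43) = ((-374/29 - 80*I/29)*(-37))*(-43) = (13838/29 + 2960*I/29)*(-43) = -595034/29 - 127280*I/29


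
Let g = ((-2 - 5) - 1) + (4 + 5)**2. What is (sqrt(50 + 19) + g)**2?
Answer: (73 + sqrt(69))**2 ≈ 6610.8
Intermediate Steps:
g = 73 (g = (-7 - 1) + 9**2 = -8 + 81 = 73)
(sqrt(50 + 19) + g)**2 = (sqrt(50 + 19) + 73)**2 = (sqrt(69) + 73)**2 = (73 + sqrt(69))**2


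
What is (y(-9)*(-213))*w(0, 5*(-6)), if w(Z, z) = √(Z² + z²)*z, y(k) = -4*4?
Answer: -3067200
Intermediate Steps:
y(k) = -16
w(Z, z) = z*√(Z² + z²)
(y(-9)*(-213))*w(0, 5*(-6)) = (-16*(-213))*((5*(-6))*√(0² + (5*(-6))²)) = 3408*(-30*√(0 + (-30)²)) = 3408*(-30*√(0 + 900)) = 3408*(-30*√900) = 3408*(-30*30) = 3408*(-900) = -3067200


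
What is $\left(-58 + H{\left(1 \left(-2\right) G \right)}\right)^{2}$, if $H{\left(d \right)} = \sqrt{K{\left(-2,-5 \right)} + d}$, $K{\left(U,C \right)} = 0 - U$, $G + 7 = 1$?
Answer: $\left(58 - \sqrt{14}\right)^{2} \approx 2944.0$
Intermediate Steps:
$G = -6$ ($G = -7 + 1 = -6$)
$K{\left(U,C \right)} = - U$
$H{\left(d \right)} = \sqrt{2 + d}$ ($H{\left(d \right)} = \sqrt{\left(-1\right) \left(-2\right) + d} = \sqrt{2 + d}$)
$\left(-58 + H{\left(1 \left(-2\right) G \right)}\right)^{2} = \left(-58 + \sqrt{2 + 1 \left(-2\right) \left(-6\right)}\right)^{2} = \left(-58 + \sqrt{2 - -12}\right)^{2} = \left(-58 + \sqrt{2 + 12}\right)^{2} = \left(-58 + \sqrt{14}\right)^{2}$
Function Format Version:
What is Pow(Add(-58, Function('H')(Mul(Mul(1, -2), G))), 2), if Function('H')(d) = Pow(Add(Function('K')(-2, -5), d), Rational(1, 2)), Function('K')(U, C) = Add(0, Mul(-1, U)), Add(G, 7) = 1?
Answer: Pow(Add(58, Mul(-1, Pow(14, Rational(1, 2)))), 2) ≈ 2944.0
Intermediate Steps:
G = -6 (G = Add(-7, 1) = -6)
Function('K')(U, C) = Mul(-1, U)
Function('H')(d) = Pow(Add(2, d), Rational(1, 2)) (Function('H')(d) = Pow(Add(Mul(-1, -2), d), Rational(1, 2)) = Pow(Add(2, d), Rational(1, 2)))
Pow(Add(-58, Function('H')(Mul(Mul(1, -2), G))), 2) = Pow(Add(-58, Pow(Add(2, Mul(Mul(1, -2), -6)), Rational(1, 2))), 2) = Pow(Add(-58, Pow(Add(2, Mul(-2, -6)), Rational(1, 2))), 2) = Pow(Add(-58, Pow(Add(2, 12), Rational(1, 2))), 2) = Pow(Add(-58, Pow(14, Rational(1, 2))), 2)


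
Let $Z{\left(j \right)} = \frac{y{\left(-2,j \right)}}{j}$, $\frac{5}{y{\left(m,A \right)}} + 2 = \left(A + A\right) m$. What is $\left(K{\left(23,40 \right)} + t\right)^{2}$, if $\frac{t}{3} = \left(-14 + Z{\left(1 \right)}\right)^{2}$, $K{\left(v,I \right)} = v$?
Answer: $\frac{67190809}{144} \approx 4.666 \cdot 10^{5}$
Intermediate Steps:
$y{\left(m,A \right)} = \frac{5}{-2 + 2 A m}$ ($y{\left(m,A \right)} = \frac{5}{-2 + \left(A + A\right) m} = \frac{5}{-2 + 2 A m}$)
$Z{\left(j \right)} = \frac{5}{2 j \left(-1 - 2 j\right)}$ ($Z{\left(j \right)} = \frac{\frac{5}{2} \frac{1}{-1 + j \left(-2\right)}}{j} = \frac{\frac{5}{2} \frac{1}{-1 - 2 j}}{j} = \frac{5}{2 j \left(-1 - 2 j\right)}$)
$t = \frac{7921}{12}$ ($t = 3 \left(-14 + \frac{5}{2 \cdot 1 \left(-1 - 2\right)}\right)^{2} = 3 \left(-14 + \frac{5}{2} \cdot 1 \frac{1}{-1 - 2}\right)^{2} = 3 \left(-14 + \frac{5}{2} \cdot 1 \frac{1}{-3}\right)^{2} = 3 \left(-14 + \frac{5}{2} \cdot 1 \left(- \frac{1}{3}\right)\right)^{2} = 3 \left(-14 - \frac{5}{6}\right)^{2} = 3 \left(- \frac{89}{6}\right)^{2} = 3 \cdot \frac{7921}{36} = \frac{7921}{12} \approx 660.08$)
$\left(K{\left(23,40 \right)} + t\right)^{2} = \left(23 + \frac{7921}{12}\right)^{2} = \left(\frac{8197}{12}\right)^{2} = \frac{67190809}{144}$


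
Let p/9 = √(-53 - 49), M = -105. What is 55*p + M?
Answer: -105 + 495*I*√102 ≈ -105.0 + 4999.3*I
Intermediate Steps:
p = 9*I*√102 (p = 9*√(-53 - 49) = 9*√(-102) = 9*(I*√102) = 9*I*√102 ≈ 90.896*I)
55*p + M = 55*(9*I*√102) - 105 = 495*I*√102 - 105 = -105 + 495*I*√102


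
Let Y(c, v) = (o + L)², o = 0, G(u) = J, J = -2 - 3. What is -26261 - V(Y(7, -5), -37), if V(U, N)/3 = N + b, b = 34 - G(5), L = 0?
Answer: -26267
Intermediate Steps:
J = -5
G(u) = -5
b = 39 (b = 34 - 1*(-5) = 34 + 5 = 39)
Y(c, v) = 0 (Y(c, v) = (0 + 0)² = 0² = 0)
V(U, N) = 117 + 3*N (V(U, N) = 3*(N + 39) = 3*(39 + N) = 117 + 3*N)
-26261 - V(Y(7, -5), -37) = -26261 - (117 + 3*(-37)) = -26261 - (117 - 111) = -26261 - 1*6 = -26261 - 6 = -26267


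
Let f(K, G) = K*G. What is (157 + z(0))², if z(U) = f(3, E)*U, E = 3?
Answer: 24649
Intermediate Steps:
f(K, G) = G*K
z(U) = 9*U (z(U) = (3*3)*U = 9*U)
(157 + z(0))² = (157 + 9*0)² = (157 + 0)² = 157² = 24649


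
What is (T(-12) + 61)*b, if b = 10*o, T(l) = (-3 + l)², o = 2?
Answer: 5720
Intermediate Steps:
b = 20 (b = 10*2 = 20)
(T(-12) + 61)*b = ((-3 - 12)² + 61)*20 = ((-15)² + 61)*20 = (225 + 61)*20 = 286*20 = 5720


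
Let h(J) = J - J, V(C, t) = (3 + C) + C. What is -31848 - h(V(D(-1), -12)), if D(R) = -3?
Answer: -31848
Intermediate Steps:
V(C, t) = 3 + 2*C
h(J) = 0
-31848 - h(V(D(-1), -12)) = -31848 - 1*0 = -31848 + 0 = -31848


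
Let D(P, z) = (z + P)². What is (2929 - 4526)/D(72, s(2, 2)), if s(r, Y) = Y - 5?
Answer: -1597/4761 ≈ -0.33543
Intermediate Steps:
s(r, Y) = -5 + Y
D(P, z) = (P + z)²
(2929 - 4526)/D(72, s(2, 2)) = (2929 - 4526)/((72 + (-5 + 2))²) = -1597/(72 - 3)² = -1597/(69²) = -1597/4761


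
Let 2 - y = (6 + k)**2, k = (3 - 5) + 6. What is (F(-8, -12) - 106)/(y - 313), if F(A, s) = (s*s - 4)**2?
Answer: -6498/137 ≈ -47.431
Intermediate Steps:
k = 4 (k = -2 + 6 = 4)
y = -98 (y = 2 - (6 + 4)**2 = 2 - 1*10**2 = 2 - 1*100 = 2 - 100 = -98)
F(A, s) = (-4 + s**2)**2 (F(A, s) = (s**2 - 4)**2 = (-4 + s**2)**2)
(F(-8, -12) - 106)/(y - 313) = ((-4 + (-12)**2)**2 - 106)/(-98 - 313) = ((-4 + 144)**2 - 106)/(-411) = (140**2 - 106)*(-1/411) = (19600 - 106)*(-1/411) = 19494*(-1/411) = -6498/137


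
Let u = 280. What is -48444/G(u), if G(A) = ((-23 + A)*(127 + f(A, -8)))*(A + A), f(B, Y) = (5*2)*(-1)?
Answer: -4037/1403220 ≈ -0.0028770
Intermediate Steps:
f(B, Y) = -10 (f(B, Y) = 10*(-1) = -10)
G(A) = 2*A*(-2691 + 117*A) (G(A) = ((-23 + A)*(127 - 10))*(A + A) = ((-23 + A)*117)*(2*A) = (-2691 + 117*A)*(2*A) = 2*A*(-2691 + 117*A))
-48444/G(u) = -48444*1/(65520*(-23 + 280)) = -48444/(234*280*257) = -48444/16838640 = -48444*1/16838640 = -4037/1403220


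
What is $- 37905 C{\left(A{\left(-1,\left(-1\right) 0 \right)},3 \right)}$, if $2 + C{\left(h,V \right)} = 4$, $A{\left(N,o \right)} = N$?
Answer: $-75810$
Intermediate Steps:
$C{\left(h,V \right)} = 2$ ($C{\left(h,V \right)} = -2 + 4 = 2$)
$- 37905 C{\left(A{\left(-1,\left(-1\right) 0 \right)},3 \right)} = \left(-37905\right) 2 = -75810$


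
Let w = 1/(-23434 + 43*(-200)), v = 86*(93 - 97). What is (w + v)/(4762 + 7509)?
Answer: -11019697/393089214 ≈ -0.028034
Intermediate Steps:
v = -344 (v = 86*(-4) = -344)
w = -1/32034 (w = 1/(-23434 - 8600) = 1/(-32034) = -1/32034 ≈ -3.1217e-5)
(w + v)/(4762 + 7509) = (-1/32034 - 344)/(4762 + 7509) = -11019697/32034/12271 = -11019697/32034*1/12271 = -11019697/393089214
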